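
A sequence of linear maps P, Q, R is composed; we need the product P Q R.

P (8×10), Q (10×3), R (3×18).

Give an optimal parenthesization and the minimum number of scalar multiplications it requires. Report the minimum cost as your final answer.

(P (Q R)): cost 1980.
((P Q) R): cost 672.
Optimal: ((P Q) R) with cost 672.

672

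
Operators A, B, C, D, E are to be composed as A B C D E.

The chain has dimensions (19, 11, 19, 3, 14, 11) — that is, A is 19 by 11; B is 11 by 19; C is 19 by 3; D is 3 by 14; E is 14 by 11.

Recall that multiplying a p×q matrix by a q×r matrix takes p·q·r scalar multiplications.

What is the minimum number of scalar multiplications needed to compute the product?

2343

Adjacent pairs: AB = 19·11·19 = 3971; BC = 11·19·3 = 627; CD = 19·3·14 = 798; DE = 3·14·11 = 462.
Length 3: A..C: k=1: 0+627+19·11·3=1254; k=2: 3971+0+19·19·3=5054 → min 1254 | B..D: k=2: 0+798+11·19·14=3724; k=3: 627+0+11·3·14=1089 → min 1089 | C..E: k=3: 0+462+19·3·11=1089; k=4: 798+0+19·14·11=3724 → min 1089.
Length 4: A..D: k=1: 0+1089+19·11·14=4015; k=2: 3971+798+19·19·14=9823; k=3: 1254+0+19·3·14=2052 → min 2052 | B..E: k=2: 0+1089+11·19·11=3388; k=3: 627+462+11·3·11=1452; k=4: 1089+0+11·14·11=2783 → min 1452.
Length 5: A..E: k=1: 0+1452+19·11·11=3751; k=2: 3971+1089+19·19·11=9031; k=3: 1254+462+19·3·11=2343; k=4: 2052+0+19·14·11=4978 → min 2343.
Optimal order: ((A (B C)) (D E)) with cost 2343.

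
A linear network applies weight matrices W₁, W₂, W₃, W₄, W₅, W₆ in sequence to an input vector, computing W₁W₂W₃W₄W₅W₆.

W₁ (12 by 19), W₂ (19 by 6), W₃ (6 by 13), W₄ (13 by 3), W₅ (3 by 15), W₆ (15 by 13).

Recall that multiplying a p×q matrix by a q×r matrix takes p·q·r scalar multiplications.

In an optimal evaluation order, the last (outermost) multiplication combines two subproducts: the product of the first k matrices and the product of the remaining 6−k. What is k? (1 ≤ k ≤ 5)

4

Adjacent pairs: W₁W₂ = 12·19·6 = 1368; W₂W₃ = 19·6·13 = 1482; W₃W₄ = 6·13·3 = 234; W₄W₅ = 13·3·15 = 585; W₅W₆ = 3·15·13 = 585.
Length 3: W₁..W₃: k=1: 0+1482+12·19·13=4446; k=2: 1368+0+12·6·13=2304 → min 2304 | W₂..W₄: k=2: 0+234+19·6·3=576; k=3: 1482+0+19·13·3=2223 → min 576 | W₃..W₅: k=3: 0+585+6·13·15=1755; k=4: 234+0+6·3·15=504 → min 504 | W₄..W₆: k=4: 0+585+13·3·13=1092; k=5: 585+0+13·15·13=3120 → min 1092.
Length 4: W₁..W₄: k=1: 0+576+12·19·3=1260; k=2: 1368+234+12·6·3=1818; k=3: 2304+0+12·13·3=2772 → min 1260 | W₂..W₅: k=2: 0+504+19·6·15=2214; k=3: 1482+585+19·13·15=5772; k=4: 576+0+19·3·15=1431 → min 1431 | W₃..W₆: k=3: 0+1092+6·13·13=2106; k=4: 234+585+6·3·13=1053; k=5: 504+0+6·15·13=1674 → min 1053.
Length 5: W₁..W₅: k=1: 0+1431+12·19·15=4851; k=2: 1368+504+12·6·15=2952; k=3: 2304+585+12·13·15=5229; k=4: 1260+0+12·3·15=1800 → min 1800 | W₂..W₆: k=2: 0+1053+19·6·13=2535; k=3: 1482+1092+19·13·13=5785; k=4: 576+585+19·3·13=1902; k=5: 1431+0+19·15·13=5136 → min 1902.
Top-level splits: k=1: (W₁..W₁)·(W₂..W₆) → 0+1902+12·19·13 = 4866; k=2: (W₁..W₂)·(W₃..W₆) → 1368+1053+12·6·13 = 3357; k=3: (W₁..W₃)·(W₄..W₆) → 2304+1092+12·13·13 = 5424; k=4: (W₁..W₄)·(W₅..W₆) → 1260+585+12·3·13 = 2313; k=5: (W₁..W₅)·(W₆..W₆) → 1800+0+12·15·13 = 4140.
Best split is after W₄, i.e. k = 4.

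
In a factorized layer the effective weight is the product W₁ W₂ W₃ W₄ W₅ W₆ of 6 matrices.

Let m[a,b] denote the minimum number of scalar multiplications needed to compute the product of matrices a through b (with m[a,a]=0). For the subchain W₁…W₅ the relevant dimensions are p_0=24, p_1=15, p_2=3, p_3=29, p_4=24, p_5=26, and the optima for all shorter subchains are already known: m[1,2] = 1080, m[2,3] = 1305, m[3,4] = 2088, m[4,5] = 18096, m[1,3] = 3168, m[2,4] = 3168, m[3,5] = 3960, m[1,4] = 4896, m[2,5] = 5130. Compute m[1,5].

6912

m[1,5] = min over k∈[1,4] of m[1,k]+m[k+1,5]+p_{0}·p_k·p_{5}.
k=1: 0 + 5130 + 24·15·26 = 14490; k=2: 1080 + 3960 + 24·3·26 = 6912; k=3: 3168 + 18096 + 24·29·26 = 39360; k=4: 4896 + 0 + 24·24·26 = 19872.
Minimum: 6912 at k=2.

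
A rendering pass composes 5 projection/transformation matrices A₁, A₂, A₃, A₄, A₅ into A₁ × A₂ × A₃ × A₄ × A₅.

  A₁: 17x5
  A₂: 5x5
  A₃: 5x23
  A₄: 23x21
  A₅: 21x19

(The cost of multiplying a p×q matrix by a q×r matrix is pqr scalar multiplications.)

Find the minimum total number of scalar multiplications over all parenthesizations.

Adjacent pairs: A₁A₂ = 17·5·5 = 425; A₂A₃ = 5·5·23 = 575; A₃A₄ = 5·23·21 = 2415; A₄A₅ = 23·21·19 = 9177.
Length 3: A₁..A₃: k=1: 0+575+17·5·23=2530; k=2: 425+0+17·5·23=2380 → min 2380 | A₂..A₄: k=2: 0+2415+5·5·21=2940; k=3: 575+0+5·23·21=2990 → min 2940 | A₃..A₅: k=3: 0+9177+5·23·19=11362; k=4: 2415+0+5·21·19=4410 → min 4410.
Length 4: A₁..A₄: k=1: 0+2940+17·5·21=4725; k=2: 425+2415+17·5·21=4625; k=3: 2380+0+17·23·21=10591 → min 4625 | A₂..A₅: k=2: 0+4410+5·5·19=4885; k=3: 575+9177+5·23·19=11937; k=4: 2940+0+5·21·19=4935 → min 4885.
Length 5: A₁..A₅: k=1: 0+4885+17·5·19=6500; k=2: 425+4410+17·5·19=6450; k=3: 2380+9177+17·23·19=18986; k=4: 4625+0+17·21·19=11408 → min 6450.
Optimal order: ((A₁ × A₂) × ((A₃ × A₄) × A₅)) with cost 6450.

6450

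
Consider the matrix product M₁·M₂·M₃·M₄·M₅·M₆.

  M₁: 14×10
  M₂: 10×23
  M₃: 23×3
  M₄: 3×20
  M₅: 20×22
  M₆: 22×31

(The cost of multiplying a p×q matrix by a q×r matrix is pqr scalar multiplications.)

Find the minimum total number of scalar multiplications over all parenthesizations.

5778

Adjacent pairs: M₁M₂ = 14·10·23 = 3220; M₂M₃ = 10·23·3 = 690; M₃M₄ = 23·3·20 = 1380; M₄M₅ = 3·20·22 = 1320; M₅M₆ = 20·22·31 = 13640.
Length 3: M₁..M₃: k=1: 0+690+14·10·3=1110; k=2: 3220+0+14·23·3=4186 → min 1110 | M₂..M₄: k=2: 0+1380+10·23·20=5980; k=3: 690+0+10·3·20=1290 → min 1290 | M₃..M₅: k=3: 0+1320+23·3·22=2838; k=4: 1380+0+23·20·22=11500 → min 2838 | M₄..M₆: k=4: 0+13640+3·20·31=15500; k=5: 1320+0+3·22·31=3366 → min 3366.
Length 4: M₁..M₄: k=1: 0+1290+14·10·20=4090; k=2: 3220+1380+14·23·20=11040; k=3: 1110+0+14·3·20=1950 → min 1950 | M₂..M₅: k=2: 0+2838+10·23·22=7898; k=3: 690+1320+10·3·22=2670; k=4: 1290+0+10·20·22=5690 → min 2670 | M₃..M₆: k=3: 0+3366+23·3·31=5505; k=4: 1380+13640+23·20·31=29280; k=5: 2838+0+23·22·31=18524 → min 5505.
Length 5: M₁..M₅: k=1: 0+2670+14·10·22=5750; k=2: 3220+2838+14·23·22=13142; k=3: 1110+1320+14·3·22=3354; k=4: 1950+0+14·20·22=8110 → min 3354 | M₂..M₆: k=2: 0+5505+10·23·31=12635; k=3: 690+3366+10·3·31=4986; k=4: 1290+13640+10·20·31=21130; k=5: 2670+0+10·22·31=9490 → min 4986.
Length 6: M₁..M₆: k=1: 0+4986+14·10·31=9326; k=2: 3220+5505+14·23·31=18707; k=3: 1110+3366+14·3·31=5778; k=4: 1950+13640+14·20·31=24270; k=5: 3354+0+14·22·31=12902 → min 5778.
Optimal order: ((M₁·(M₂·M₃))·((M₄·M₅)·M₆)) with cost 5778.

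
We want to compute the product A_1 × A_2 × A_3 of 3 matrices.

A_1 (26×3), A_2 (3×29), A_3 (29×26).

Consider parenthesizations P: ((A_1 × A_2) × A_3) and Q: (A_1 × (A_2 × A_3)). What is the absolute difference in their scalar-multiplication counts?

Order P = ((A_1 × A_2) × A_3): (A_1 × A_2): 26×3 by 3×29 → 26×29, cost 26·3·29 = 2262; ((A_1 × A_2) × A_3): 26×29 by 29×26 → 26×26, cost 26·29·26 = 19604; cumulative 21866. Total 21866.
Order Q = (A_1 × (A_2 × A_3)): (A_2 × A_3): 3×29 by 29×26 → 3×26, cost 3·29·26 = 2262; (A_1 × (A_2 × A_3)): 26×3 by 3×26 → 26×26, cost 26·3·26 = 2028; cumulative 4290. Total 4290.
Difference: |21866 − 4290| = 17576.

17576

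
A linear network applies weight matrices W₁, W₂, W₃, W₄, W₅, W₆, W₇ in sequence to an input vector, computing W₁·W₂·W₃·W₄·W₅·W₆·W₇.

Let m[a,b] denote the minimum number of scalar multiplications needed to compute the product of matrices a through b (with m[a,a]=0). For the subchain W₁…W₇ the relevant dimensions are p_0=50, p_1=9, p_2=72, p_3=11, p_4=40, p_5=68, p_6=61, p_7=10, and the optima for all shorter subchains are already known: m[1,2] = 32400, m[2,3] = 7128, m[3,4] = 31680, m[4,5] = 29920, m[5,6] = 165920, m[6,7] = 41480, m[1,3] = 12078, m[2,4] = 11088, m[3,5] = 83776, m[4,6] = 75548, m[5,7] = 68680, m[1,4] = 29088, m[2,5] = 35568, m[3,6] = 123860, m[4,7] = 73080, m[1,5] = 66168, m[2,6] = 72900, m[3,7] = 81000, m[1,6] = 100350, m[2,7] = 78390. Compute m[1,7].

82890

m[1,7] = min over k∈[1,6] of m[1,k]+m[k+1,7]+p_{0}·p_k·p_{7}.
k=1: 0 + 78390 + 50·9·10 = 82890; k=2: 32400 + 81000 + 50·72·10 = 149400; k=3: 12078 + 73080 + 50·11·10 = 90658; k=4: 29088 + 68680 + 50·40·10 = 117768; k=5: 66168 + 41480 + 50·68·10 = 141648; k=6: 100350 + 0 + 50·61·10 = 130850.
Minimum: 82890 at k=1.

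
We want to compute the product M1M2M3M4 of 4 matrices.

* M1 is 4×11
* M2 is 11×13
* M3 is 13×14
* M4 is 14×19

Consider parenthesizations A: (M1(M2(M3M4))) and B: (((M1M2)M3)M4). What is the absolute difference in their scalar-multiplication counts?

Order A = (M1(M2(M3M4))): (M3M4): 13×14 by 14×19 → 13×19, cost 13·14·19 = 3458; (M2(M3M4)): 11×13 by 13×19 → 11×19, cost 11·13·19 = 2717; cumulative 6175; (M1(M2(M3M4))): 4×11 by 11×19 → 4×19, cost 4·11·19 = 836; cumulative 7011. Total 7011.
Order B = (((M1M2)M3)M4): (M1M2): 4×11 by 11×13 → 4×13, cost 4·11·13 = 572; ((M1M2)M3): 4×13 by 13×14 → 4×14, cost 4·13·14 = 728; cumulative 1300; (((M1M2)M3)M4): 4×14 by 14×19 → 4×19, cost 4·14·19 = 1064; cumulative 2364. Total 2364.
Difference: |7011 − 2364| = 4647.

4647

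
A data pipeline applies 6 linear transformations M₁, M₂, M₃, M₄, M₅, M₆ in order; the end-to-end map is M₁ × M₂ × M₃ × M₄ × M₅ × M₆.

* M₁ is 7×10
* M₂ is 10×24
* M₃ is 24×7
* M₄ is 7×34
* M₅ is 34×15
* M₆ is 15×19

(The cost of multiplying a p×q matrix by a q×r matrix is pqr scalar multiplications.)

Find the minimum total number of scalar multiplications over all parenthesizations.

8470

Adjacent pairs: M₁M₂ = 7·10·24 = 1680; M₂M₃ = 10·24·7 = 1680; M₃M₄ = 24·7·34 = 5712; M₄M₅ = 7·34·15 = 3570; M₅M₆ = 34·15·19 = 9690.
Length 3: M₁..M₃: k=1: 0+1680+7·10·7=2170; k=2: 1680+0+7·24·7=2856 → min 2170 | M₂..M₄: k=2: 0+5712+10·24·34=13872; k=3: 1680+0+10·7·34=4060 → min 4060 | M₃..M₅: k=3: 0+3570+24·7·15=6090; k=4: 5712+0+24·34·15=17952 → min 6090 | M₄..M₆: k=4: 0+9690+7·34·19=14212; k=5: 3570+0+7·15·19=5565 → min 5565.
Length 4: M₁..M₄: k=1: 0+4060+7·10·34=6440; k=2: 1680+5712+7·24·34=13104; k=3: 2170+0+7·7·34=3836 → min 3836 | M₂..M₅: k=2: 0+6090+10·24·15=9690; k=3: 1680+3570+10·7·15=6300; k=4: 4060+0+10·34·15=9160 → min 6300 | M₃..M₆: k=3: 0+5565+24·7·19=8757; k=4: 5712+9690+24·34·19=30906; k=5: 6090+0+24·15·19=12930 → min 8757.
Length 5: M₁..M₅: k=1: 0+6300+7·10·15=7350; k=2: 1680+6090+7·24·15=10290; k=3: 2170+3570+7·7·15=6475; k=4: 3836+0+7·34·15=7406 → min 6475 | M₂..M₆: k=2: 0+8757+10·24·19=13317; k=3: 1680+5565+10·7·19=8575; k=4: 4060+9690+10·34·19=20210; k=5: 6300+0+10·15·19=9150 → min 8575.
Length 6: M₁..M₆: k=1: 0+8575+7·10·19=9905; k=2: 1680+8757+7·24·19=13629; k=3: 2170+5565+7·7·19=8666; k=4: 3836+9690+7·34·19=18048; k=5: 6475+0+7·15·19=8470 → min 8470.
Optimal order: (((M₁ × (M₂ × M₃)) × (M₄ × M₅)) × M₆) with cost 8470.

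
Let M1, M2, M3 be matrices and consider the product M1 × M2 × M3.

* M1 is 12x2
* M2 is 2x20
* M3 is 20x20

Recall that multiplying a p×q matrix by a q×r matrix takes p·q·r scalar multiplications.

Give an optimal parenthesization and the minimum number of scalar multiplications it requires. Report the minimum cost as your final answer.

(M1 × (M2 × M3)): cost 1280.
((M1 × M2) × M3): cost 5280.
Optimal: (M1 × (M2 × M3)) with cost 1280.

1280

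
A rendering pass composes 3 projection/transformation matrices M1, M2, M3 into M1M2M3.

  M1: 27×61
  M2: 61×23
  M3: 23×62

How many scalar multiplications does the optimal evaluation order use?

Order (M1(M2M3)): (M2M3): 61×23 by 23×62 → 61×62, cost 61·23·62 = 86986; (M1(M2M3)): 27×61 by 61×62 → 27×62, cost 27·61·62 = 102114; cumulative 189100. Total 189100.
Order ((M1M2)M3): (M1M2): 27×61 by 61×23 → 27×23, cost 27·61·23 = 37881; ((M1M2)M3): 27×23 by 23×62 → 27×62, cost 27·23·62 = 38502; cumulative 76383. Total 76383.
Minimum: 76383.

76383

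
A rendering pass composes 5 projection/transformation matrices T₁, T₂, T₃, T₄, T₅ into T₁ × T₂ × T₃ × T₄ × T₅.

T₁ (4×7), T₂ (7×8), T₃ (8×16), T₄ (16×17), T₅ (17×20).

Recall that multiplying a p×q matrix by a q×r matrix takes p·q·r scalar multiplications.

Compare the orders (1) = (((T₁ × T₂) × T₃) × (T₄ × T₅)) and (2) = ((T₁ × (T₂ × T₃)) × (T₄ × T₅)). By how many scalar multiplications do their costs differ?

Order (1) = (((T₁ × T₂) × T₃) × (T₄ × T₅)): (T₁ × T₂): 4×7 by 7×8 → 4×8, cost 4·7·8 = 224; ((T₁ × T₂) × T₃): 4×8 by 8×16 → 4×16, cost 4·8·16 = 512; cumulative 736; (T₄ × T₅): 16×17 by 17×20 → 16×20, cost 16·17·20 = 5440; (((T₁ × T₂) × T₃) × (T₄ × T₅)): 4×16 by 16×20 → 4×20, cost 4·16·20 = 1280; cumulative 7456. Total 7456.
Order (2) = ((T₁ × (T₂ × T₃)) × (T₄ × T₅)): (T₂ × T₃): 7×8 by 8×16 → 7×16, cost 7·8·16 = 896; (T₁ × (T₂ × T₃)): 4×7 by 7×16 → 4×16, cost 4·7·16 = 448; cumulative 1344; (T₄ × T₅): 16×17 by 17×20 → 16×20, cost 16·17·20 = 5440; ((T₁ × (T₂ × T₃)) × (T₄ × T₅)): 4×16 by 16×20 → 4×20, cost 4·16·20 = 1280; cumulative 8064. Total 8064.
Difference: |7456 − 8064| = 608.

608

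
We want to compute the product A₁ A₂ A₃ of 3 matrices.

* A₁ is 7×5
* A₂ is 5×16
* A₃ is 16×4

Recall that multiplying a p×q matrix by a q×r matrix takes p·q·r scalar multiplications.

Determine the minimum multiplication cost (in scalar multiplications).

Order (A₁ (A₂ A₃)): (A₂ A₃): 5×16 by 16×4 → 5×4, cost 5·16·4 = 320; (A₁ (A₂ A₃)): 7×5 by 5×4 → 7×4, cost 7·5·4 = 140; cumulative 460. Total 460.
Order ((A₁ A₂) A₃): (A₁ A₂): 7×5 by 5×16 → 7×16, cost 7·5·16 = 560; ((A₁ A₂) A₃): 7×16 by 16×4 → 7×4, cost 7·16·4 = 448; cumulative 1008. Total 1008.
Minimum: 460.

460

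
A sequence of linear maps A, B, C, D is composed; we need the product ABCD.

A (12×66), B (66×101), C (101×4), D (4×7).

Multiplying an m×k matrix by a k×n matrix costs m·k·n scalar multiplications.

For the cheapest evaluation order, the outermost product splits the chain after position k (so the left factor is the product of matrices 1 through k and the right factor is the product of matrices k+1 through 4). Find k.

3

Adjacent pairs: AB = 12·66·101 = 79992; BC = 66·101·4 = 26664; CD = 101·4·7 = 2828.
Length 3: A..C: k=1: 0+26664+12·66·4=29832; k=2: 79992+0+12·101·4=84840 → min 29832 | B..D: k=2: 0+2828+66·101·7=49490; k=3: 26664+0+66·4·7=28512 → min 28512.
Top-level splits: k=1: (A..A)·(B..D) → 0+28512+12·66·7 = 34056; k=2: (A..B)·(C..D) → 79992+2828+12·101·7 = 91304; k=3: (A..C)·(D..D) → 29832+0+12·4·7 = 30168.
Best split is after C, i.e. k = 3.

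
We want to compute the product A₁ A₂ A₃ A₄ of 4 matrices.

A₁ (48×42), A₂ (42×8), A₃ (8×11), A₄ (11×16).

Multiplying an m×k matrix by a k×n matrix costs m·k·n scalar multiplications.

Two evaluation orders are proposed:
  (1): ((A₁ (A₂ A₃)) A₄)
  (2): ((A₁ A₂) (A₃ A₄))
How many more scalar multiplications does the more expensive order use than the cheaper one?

10640

Order (1) = ((A₁ (A₂ A₃)) A₄): (A₂ A₃): 42×8 by 8×11 → 42×11, cost 42·8·11 = 3696; (A₁ (A₂ A₃)): 48×42 by 42×11 → 48×11, cost 48·42·11 = 22176; cumulative 25872; ((A₁ (A₂ A₃)) A₄): 48×11 by 11×16 → 48×16, cost 48·11·16 = 8448; cumulative 34320. Total 34320.
Order (2) = ((A₁ A₂) (A₃ A₄)): (A₁ A₂): 48×42 by 42×8 → 48×8, cost 48·42·8 = 16128; (A₃ A₄): 8×11 by 11×16 → 8×16, cost 8·11·16 = 1408; ((A₁ A₂) (A₃ A₄)): 48×8 by 8×16 → 48×16, cost 48·8·16 = 6144; cumulative 23680. Total 23680.
Difference: |34320 − 23680| = 10640.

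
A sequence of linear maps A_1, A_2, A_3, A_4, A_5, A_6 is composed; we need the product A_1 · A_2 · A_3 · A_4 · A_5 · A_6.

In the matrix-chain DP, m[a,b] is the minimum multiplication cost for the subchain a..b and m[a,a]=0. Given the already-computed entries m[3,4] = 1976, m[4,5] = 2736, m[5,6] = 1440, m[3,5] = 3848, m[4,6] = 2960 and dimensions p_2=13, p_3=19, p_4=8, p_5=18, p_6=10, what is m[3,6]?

m[3,6] = min over k∈[3,5] of m[3,k]+m[k+1,6]+p_{2}·p_k·p_{6}.
k=3: 0 + 2960 + 13·19·10 = 5430; k=4: 1976 + 1440 + 13·8·10 = 4456; k=5: 3848 + 0 + 13·18·10 = 6188.
Minimum: 4456 at k=4.

4456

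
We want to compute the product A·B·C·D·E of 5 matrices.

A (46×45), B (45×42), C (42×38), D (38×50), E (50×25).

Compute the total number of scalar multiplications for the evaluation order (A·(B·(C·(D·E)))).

186400

(D·E): 38×50 by 50×25 → 38×25, cost 38·50·25 = 47500
(C·(D·E)): 42×38 by 38×25 → 42×25, cost 42·38·25 = 39900; cumulative 87400
(B·(C·(D·E))): 45×42 by 42×25 → 45×25, cost 45·42·25 = 47250; cumulative 134650
(A·(B·(C·(D·E)))): 46×45 by 45×25 → 46×25, cost 46·45·25 = 51750; cumulative 186400
Total: 186400 scalar multiplications.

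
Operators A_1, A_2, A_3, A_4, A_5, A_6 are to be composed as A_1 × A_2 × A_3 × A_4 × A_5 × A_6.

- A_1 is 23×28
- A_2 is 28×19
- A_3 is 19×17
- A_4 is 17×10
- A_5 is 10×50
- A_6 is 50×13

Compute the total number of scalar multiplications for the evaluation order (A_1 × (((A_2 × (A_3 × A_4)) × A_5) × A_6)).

(A_3 × A_4): 19×17 by 17×10 → 19×10, cost 19·17·10 = 3230
(A_2 × (A_3 × A_4)): 28×19 by 19×10 → 28×10, cost 28·19·10 = 5320; cumulative 8550
((A_2 × (A_3 × A_4)) × A_5): 28×10 by 10×50 → 28×50, cost 28·10·50 = 14000; cumulative 22550
(((A_2 × (A_3 × A_4)) × A_5) × A_6): 28×50 by 50×13 → 28×13, cost 28·50·13 = 18200; cumulative 40750
(A_1 × (((A_2 × (A_3 × A_4)) × A_5) × A_6)): 23×28 by 28×13 → 23×13, cost 23·28·13 = 8372; cumulative 49122
Total: 49122 scalar multiplications.

49122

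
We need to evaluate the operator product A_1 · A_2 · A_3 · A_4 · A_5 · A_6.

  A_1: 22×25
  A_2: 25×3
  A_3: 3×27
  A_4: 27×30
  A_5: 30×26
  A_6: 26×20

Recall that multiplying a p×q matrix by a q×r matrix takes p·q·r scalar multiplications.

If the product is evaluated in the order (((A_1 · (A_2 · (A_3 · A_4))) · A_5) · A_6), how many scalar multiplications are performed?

(A_3 · A_4): 3×27 by 27×30 → 3×30, cost 3·27·30 = 2430
(A_2 · (A_3 · A_4)): 25×3 by 3×30 → 25×30, cost 25·3·30 = 2250; cumulative 4680
(A_1 · (A_2 · (A_3 · A_4))): 22×25 by 25×30 → 22×30, cost 22·25·30 = 16500; cumulative 21180
((A_1 · (A_2 · (A_3 · A_4))) · A_5): 22×30 by 30×26 → 22×26, cost 22·30·26 = 17160; cumulative 38340
(((A_1 · (A_2 · (A_3 · A_4))) · A_5) · A_6): 22×26 by 26×20 → 22×20, cost 22·26·20 = 11440; cumulative 49780
Total: 49780 scalar multiplications.

49780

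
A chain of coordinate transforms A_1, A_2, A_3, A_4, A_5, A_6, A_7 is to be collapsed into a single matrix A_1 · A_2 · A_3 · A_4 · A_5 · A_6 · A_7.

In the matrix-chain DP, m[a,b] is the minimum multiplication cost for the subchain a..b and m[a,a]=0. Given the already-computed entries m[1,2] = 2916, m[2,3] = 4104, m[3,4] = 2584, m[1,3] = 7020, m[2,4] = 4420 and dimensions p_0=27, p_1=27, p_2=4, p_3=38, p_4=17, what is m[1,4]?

m[1,4] = min over k∈[1,3] of m[1,k]+m[k+1,4]+p_{0}·p_k·p_{4}.
k=1: 0 + 4420 + 27·27·17 = 16813; k=2: 2916 + 2584 + 27·4·17 = 7336; k=3: 7020 + 0 + 27·38·17 = 24462.
Minimum: 7336 at k=2.

7336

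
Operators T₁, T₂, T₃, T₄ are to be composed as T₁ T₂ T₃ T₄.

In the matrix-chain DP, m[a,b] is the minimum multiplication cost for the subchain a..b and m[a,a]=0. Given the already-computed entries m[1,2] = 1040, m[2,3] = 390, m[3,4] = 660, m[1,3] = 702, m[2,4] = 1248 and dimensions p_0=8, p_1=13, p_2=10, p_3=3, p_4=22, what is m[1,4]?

1230

m[1,4] = min over k∈[1,3] of m[1,k]+m[k+1,4]+p_{0}·p_k·p_{4}.
k=1: 0 + 1248 + 8·13·22 = 3536; k=2: 1040 + 660 + 8·10·22 = 3460; k=3: 702 + 0 + 8·3·22 = 1230.
Minimum: 1230 at k=3.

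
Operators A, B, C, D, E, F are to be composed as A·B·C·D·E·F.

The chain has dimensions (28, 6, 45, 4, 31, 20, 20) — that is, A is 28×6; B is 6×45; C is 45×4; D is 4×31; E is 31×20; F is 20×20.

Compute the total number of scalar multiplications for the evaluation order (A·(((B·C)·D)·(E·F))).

21304

(B·C): 6×45 by 45×4 → 6×4, cost 6·45·4 = 1080
((B·C)·D): 6×4 by 4×31 → 6×31, cost 6·4·31 = 744; cumulative 1824
(E·F): 31×20 by 20×20 → 31×20, cost 31·20·20 = 12400
(((B·C)·D)·(E·F)): 6×31 by 31×20 → 6×20, cost 6·31·20 = 3720; cumulative 17944
(A·(((B·C)·D)·(E·F))): 28×6 by 6×20 → 28×20, cost 28·6·20 = 3360; cumulative 21304
Total: 21304 scalar multiplications.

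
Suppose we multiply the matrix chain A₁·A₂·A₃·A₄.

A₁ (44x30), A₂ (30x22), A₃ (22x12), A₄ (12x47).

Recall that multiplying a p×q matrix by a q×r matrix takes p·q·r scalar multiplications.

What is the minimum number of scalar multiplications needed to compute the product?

48576

Adjacent pairs: A₁A₂ = 44·30·22 = 29040; A₂A₃ = 30·22·12 = 7920; A₃A₄ = 22·12·47 = 12408.
Length 3: A₁..A₃: k=1: 0+7920+44·30·12=23760; k=2: 29040+0+44·22·12=40656 → min 23760 | A₂..A₄: k=2: 0+12408+30·22·47=43428; k=3: 7920+0+30·12·47=24840 → min 24840.
Length 4: A₁..A₄: k=1: 0+24840+44·30·47=86880; k=2: 29040+12408+44·22·47=86944; k=3: 23760+0+44·12·47=48576 → min 48576.
Optimal order: ((A₁·(A₂·A₃))·A₄) with cost 48576.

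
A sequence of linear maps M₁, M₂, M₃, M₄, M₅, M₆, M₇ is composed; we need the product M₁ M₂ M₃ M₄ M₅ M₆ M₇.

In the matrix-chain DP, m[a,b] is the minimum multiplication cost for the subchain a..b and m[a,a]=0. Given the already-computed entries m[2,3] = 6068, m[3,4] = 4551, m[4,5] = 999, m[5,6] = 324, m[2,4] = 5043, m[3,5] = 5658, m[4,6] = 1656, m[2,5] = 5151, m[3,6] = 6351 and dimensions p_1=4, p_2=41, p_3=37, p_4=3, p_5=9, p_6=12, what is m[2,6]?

5511

m[2,6] = min over k∈[2,5] of m[2,k]+m[k+1,6]+p_{1}·p_k·p_{6}.
k=2: 0 + 6351 + 4·41·12 = 8319; k=3: 6068 + 1656 + 4·37·12 = 9500; k=4: 5043 + 324 + 4·3·12 = 5511; k=5: 5151 + 0 + 4·9·12 = 5583.
Minimum: 5511 at k=4.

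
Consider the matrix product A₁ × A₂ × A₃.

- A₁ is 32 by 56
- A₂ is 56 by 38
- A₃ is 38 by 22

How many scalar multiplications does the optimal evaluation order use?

86240

Order (A₁ × (A₂ × A₃)): (A₂ × A₃): 56×38 by 38×22 → 56×22, cost 56·38·22 = 46816; (A₁ × (A₂ × A₃)): 32×56 by 56×22 → 32×22, cost 32·56·22 = 39424; cumulative 86240. Total 86240.
Order ((A₁ × A₂) × A₃): (A₁ × A₂): 32×56 by 56×38 → 32×38, cost 32·56·38 = 68096; ((A₁ × A₂) × A₃): 32×38 by 38×22 → 32×22, cost 32·38·22 = 26752; cumulative 94848. Total 94848.
Minimum: 86240.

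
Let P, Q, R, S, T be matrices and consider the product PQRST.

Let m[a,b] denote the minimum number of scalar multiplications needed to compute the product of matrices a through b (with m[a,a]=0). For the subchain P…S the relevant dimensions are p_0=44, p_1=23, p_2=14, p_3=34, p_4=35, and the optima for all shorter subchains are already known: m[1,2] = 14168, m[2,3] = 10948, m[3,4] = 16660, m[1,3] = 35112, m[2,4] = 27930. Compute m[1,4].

52388

m[1,4] = min over k∈[1,3] of m[1,k]+m[k+1,4]+p_{0}·p_k·p_{4}.
k=1: 0 + 27930 + 44·23·35 = 63350; k=2: 14168 + 16660 + 44·14·35 = 52388; k=3: 35112 + 0 + 44·34·35 = 87472.
Minimum: 52388 at k=2.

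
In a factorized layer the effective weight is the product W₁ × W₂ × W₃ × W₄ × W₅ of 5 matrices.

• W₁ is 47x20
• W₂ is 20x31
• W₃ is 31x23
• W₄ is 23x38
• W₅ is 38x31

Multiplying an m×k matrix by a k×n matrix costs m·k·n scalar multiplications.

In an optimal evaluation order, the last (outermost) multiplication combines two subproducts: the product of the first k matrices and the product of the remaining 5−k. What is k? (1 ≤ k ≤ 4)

Adjacent pairs: W₁W₂ = 47·20·31 = 29140; W₂W₃ = 20·31·23 = 14260; W₃W₄ = 31·23·38 = 27094; W₄W₅ = 23·38·31 = 27094.
Length 3: W₁..W₃: k=1: 0+14260+47·20·23=35880; k=2: 29140+0+47·31·23=62651 → min 35880 | W₂..W₄: k=2: 0+27094+20·31·38=50654; k=3: 14260+0+20·23·38=31740 → min 31740 | W₃..W₅: k=3: 0+27094+31·23·31=49197; k=4: 27094+0+31·38·31=63612 → min 49197.
Length 4: W₁..W₄: k=1: 0+31740+47·20·38=67460; k=2: 29140+27094+47·31·38=111600; k=3: 35880+0+47·23·38=76958 → min 67460 | W₂..W₅: k=2: 0+49197+20·31·31=68417; k=3: 14260+27094+20·23·31=55614; k=4: 31740+0+20·38·31=55300 → min 55300.
Top-level splits: k=1: (W₁..W₁)·(W₂..W₅) → 0+55300+47·20·31 = 84440; k=2: (W₁..W₂)·(W₃..W₅) → 29140+49197+47·31·31 = 123504; k=3: (W₁..W₃)·(W₄..W₅) → 35880+27094+47·23·31 = 96485; k=4: (W₁..W₄)·(W₅..W₅) → 67460+0+47·38·31 = 122826.
Best split is after W₁, i.e. k = 1.

1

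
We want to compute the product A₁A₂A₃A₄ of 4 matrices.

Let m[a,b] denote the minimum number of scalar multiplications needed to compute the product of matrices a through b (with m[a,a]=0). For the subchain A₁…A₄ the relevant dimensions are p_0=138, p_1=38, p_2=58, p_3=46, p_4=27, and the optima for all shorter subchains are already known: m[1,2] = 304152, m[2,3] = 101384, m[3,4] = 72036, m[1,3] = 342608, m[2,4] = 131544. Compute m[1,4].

273132

m[1,4] = min over k∈[1,3] of m[1,k]+m[k+1,4]+p_{0}·p_k·p_{4}.
k=1: 0 + 131544 + 138·38·27 = 273132; k=2: 304152 + 72036 + 138·58·27 = 592296; k=3: 342608 + 0 + 138·46·27 = 514004.
Minimum: 273132 at k=1.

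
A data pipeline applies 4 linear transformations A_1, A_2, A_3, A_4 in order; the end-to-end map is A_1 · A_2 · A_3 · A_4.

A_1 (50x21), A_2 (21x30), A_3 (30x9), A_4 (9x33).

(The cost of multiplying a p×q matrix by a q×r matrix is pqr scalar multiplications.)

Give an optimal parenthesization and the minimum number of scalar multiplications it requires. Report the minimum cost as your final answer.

29970

Adjacent pairs: A_1A_2 = 50·21·30 = 31500; A_2A_3 = 21·30·9 = 5670; A_3A_4 = 30·9·33 = 8910.
Length 3: A_1..A_3: k=1: 0+5670+50·21·9=15120; k=2: 31500+0+50·30·9=45000 → min 15120 | A_2..A_4: k=2: 0+8910+21·30·33=29700; k=3: 5670+0+21·9·33=11907 → min 11907.
Length 4: A_1..A_4: k=1: 0+11907+50·21·33=46557; k=2: 31500+8910+50·30·33=89910; k=3: 15120+0+50·9·33=29970 → min 29970.
Optimal parenthesization: ((A_1 · (A_2 · A_3)) · A_4) with cost 29970.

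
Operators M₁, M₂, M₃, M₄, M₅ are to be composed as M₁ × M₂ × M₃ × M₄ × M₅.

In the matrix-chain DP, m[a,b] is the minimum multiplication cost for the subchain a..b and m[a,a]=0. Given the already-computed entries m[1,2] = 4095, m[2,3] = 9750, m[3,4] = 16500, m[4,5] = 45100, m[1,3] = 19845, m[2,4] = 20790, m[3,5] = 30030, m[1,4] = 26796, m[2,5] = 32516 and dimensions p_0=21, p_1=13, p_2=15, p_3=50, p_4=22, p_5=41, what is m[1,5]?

43709

m[1,5] = min over k∈[1,4] of m[1,k]+m[k+1,5]+p_{0}·p_k·p_{5}.
k=1: 0 + 32516 + 21·13·41 = 43709; k=2: 4095 + 30030 + 21·15·41 = 47040; k=3: 19845 + 45100 + 21·50·41 = 107995; k=4: 26796 + 0 + 21·22·41 = 45738.
Minimum: 43709 at k=1.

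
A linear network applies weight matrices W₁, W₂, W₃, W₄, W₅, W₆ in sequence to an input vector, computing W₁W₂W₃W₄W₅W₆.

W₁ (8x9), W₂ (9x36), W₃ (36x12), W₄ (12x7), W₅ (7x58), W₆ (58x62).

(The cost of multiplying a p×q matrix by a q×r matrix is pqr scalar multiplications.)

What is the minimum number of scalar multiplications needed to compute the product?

33792

Adjacent pairs: W₁W₂ = 8·9·36 = 2592; W₂W₃ = 9·36·12 = 3888; W₃W₄ = 36·12·7 = 3024; W₄W₅ = 12·7·58 = 4872; W₅W₆ = 7·58·62 = 25172.
Length 3: W₁..W₃: k=1: 0+3888+8·9·12=4752; k=2: 2592+0+8·36·12=6048 → min 4752 | W₂..W₄: k=2: 0+3024+9·36·7=5292; k=3: 3888+0+9·12·7=4644 → min 4644 | W₃..W₅: k=3: 0+4872+36·12·58=29928; k=4: 3024+0+36·7·58=17640 → min 17640 | W₄..W₆: k=4: 0+25172+12·7·62=30380; k=5: 4872+0+12·58·62=48024 → min 30380.
Length 4: W₁..W₄: k=1: 0+4644+8·9·7=5148; k=2: 2592+3024+8·36·7=7632; k=3: 4752+0+8·12·7=5424 → min 5148 | W₂..W₅: k=2: 0+17640+9·36·58=36432; k=3: 3888+4872+9·12·58=15024; k=4: 4644+0+9·7·58=8298 → min 8298 | W₃..W₆: k=3: 0+30380+36·12·62=57164; k=4: 3024+25172+36·7·62=43820; k=5: 17640+0+36·58·62=147096 → min 43820.
Length 5: W₁..W₅: k=1: 0+8298+8·9·58=12474; k=2: 2592+17640+8·36·58=36936; k=3: 4752+4872+8·12·58=15192; k=4: 5148+0+8·7·58=8396 → min 8396 | W₂..W₆: k=2: 0+43820+9·36·62=63908; k=3: 3888+30380+9·12·62=40964; k=4: 4644+25172+9·7·62=33722; k=5: 8298+0+9·58·62=40662 → min 33722.
Length 6: W₁..W₆: k=1: 0+33722+8·9·62=38186; k=2: 2592+43820+8·36·62=64268; k=3: 4752+30380+8·12·62=41084; k=4: 5148+25172+8·7·62=33792; k=5: 8396+0+8·58·62=37164 → min 33792.
Optimal order: ((W₁((W₂W₃)W₄))(W₅W₆)) with cost 33792.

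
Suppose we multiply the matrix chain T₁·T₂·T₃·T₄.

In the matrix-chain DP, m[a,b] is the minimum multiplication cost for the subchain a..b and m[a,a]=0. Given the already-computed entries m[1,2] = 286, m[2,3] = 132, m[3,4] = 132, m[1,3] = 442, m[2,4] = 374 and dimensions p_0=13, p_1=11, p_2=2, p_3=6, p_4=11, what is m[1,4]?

m[1,4] = min over k∈[1,3] of m[1,k]+m[k+1,4]+p_{0}·p_k·p_{4}.
k=1: 0 + 374 + 13·11·11 = 1947; k=2: 286 + 132 + 13·2·11 = 704; k=3: 442 + 0 + 13·6·11 = 1300.
Minimum: 704 at k=2.

704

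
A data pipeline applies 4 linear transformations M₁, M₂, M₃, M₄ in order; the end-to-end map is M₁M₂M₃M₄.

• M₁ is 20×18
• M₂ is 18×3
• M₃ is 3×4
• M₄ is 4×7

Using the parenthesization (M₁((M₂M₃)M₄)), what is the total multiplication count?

(M₂M₃): 18×3 by 3×4 → 18×4, cost 18·3·4 = 216
((M₂M₃)M₄): 18×4 by 4×7 → 18×7, cost 18·4·7 = 504; cumulative 720
(M₁((M₂M₃)M₄)): 20×18 by 18×7 → 20×7, cost 20·18·7 = 2520; cumulative 3240
Total: 3240 scalar multiplications.

3240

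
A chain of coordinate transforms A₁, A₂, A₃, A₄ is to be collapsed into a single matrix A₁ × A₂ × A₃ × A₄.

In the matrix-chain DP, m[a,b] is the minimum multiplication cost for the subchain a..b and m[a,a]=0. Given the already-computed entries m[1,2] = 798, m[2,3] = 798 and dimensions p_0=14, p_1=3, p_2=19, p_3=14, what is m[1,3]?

m[1,3] = min over k∈[1,2] of m[1,k]+m[k+1,3]+p_{0}·p_k·p_{3}.
k=1: 0 + 798 + 14·3·14 = 1386; k=2: 798 + 0 + 14·19·14 = 4522.
Minimum: 1386 at k=1.

1386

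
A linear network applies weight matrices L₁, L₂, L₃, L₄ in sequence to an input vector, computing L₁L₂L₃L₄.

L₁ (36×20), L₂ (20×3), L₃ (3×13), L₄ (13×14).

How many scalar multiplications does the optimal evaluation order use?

Adjacent pairs: L₁L₂ = 36·20·3 = 2160; L₂L₃ = 20·3·13 = 780; L₃L₄ = 3·13·14 = 546.
Length 3: L₁..L₃: k=1: 0+780+36·20·13=10140; k=2: 2160+0+36·3·13=3564 → min 3564 | L₂..L₄: k=2: 0+546+20·3·14=1386; k=3: 780+0+20·13·14=4420 → min 1386.
Length 4: L₁..L₄: k=1: 0+1386+36·20·14=11466; k=2: 2160+546+36·3·14=4218; k=3: 3564+0+36·13·14=10116 → min 4218.
Optimal order: ((L₁L₂)(L₃L₄)) with cost 4218.

4218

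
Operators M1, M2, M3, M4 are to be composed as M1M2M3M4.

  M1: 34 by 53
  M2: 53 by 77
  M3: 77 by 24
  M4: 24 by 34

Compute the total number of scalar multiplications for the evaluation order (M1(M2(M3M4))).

262854

(M3M4): 77×24 by 24×34 → 77×34, cost 77·24·34 = 62832
(M2(M3M4)): 53×77 by 77×34 → 53×34, cost 53·77·34 = 138754; cumulative 201586
(M1(M2(M3M4))): 34×53 by 53×34 → 34×34, cost 34·53·34 = 61268; cumulative 262854
Total: 262854 scalar multiplications.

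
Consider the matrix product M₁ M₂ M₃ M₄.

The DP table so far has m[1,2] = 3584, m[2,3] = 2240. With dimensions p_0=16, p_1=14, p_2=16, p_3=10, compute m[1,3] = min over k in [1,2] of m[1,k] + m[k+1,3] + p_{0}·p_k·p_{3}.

m[1,3] = min over k∈[1,2] of m[1,k]+m[k+1,3]+p_{0}·p_k·p_{3}.
k=1: 0 + 2240 + 16·14·10 = 4480; k=2: 3584 + 0 + 16·16·10 = 6144.
Minimum: 4480 at k=1.

4480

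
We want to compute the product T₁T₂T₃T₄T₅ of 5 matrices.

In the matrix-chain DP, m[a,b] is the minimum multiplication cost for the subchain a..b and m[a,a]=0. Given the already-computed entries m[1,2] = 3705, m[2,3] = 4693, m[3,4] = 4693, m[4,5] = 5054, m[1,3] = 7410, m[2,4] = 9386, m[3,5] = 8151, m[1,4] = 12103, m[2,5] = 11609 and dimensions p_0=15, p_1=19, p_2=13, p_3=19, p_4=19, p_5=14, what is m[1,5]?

m[1,5] = min over k∈[1,4] of m[1,k]+m[k+1,5]+p_{0}·p_k·p_{5}.
k=1: 0 + 11609 + 15·19·14 = 15599; k=2: 3705 + 8151 + 15·13·14 = 14586; k=3: 7410 + 5054 + 15·19·14 = 16454; k=4: 12103 + 0 + 15·19·14 = 16093.
Minimum: 14586 at k=2.

14586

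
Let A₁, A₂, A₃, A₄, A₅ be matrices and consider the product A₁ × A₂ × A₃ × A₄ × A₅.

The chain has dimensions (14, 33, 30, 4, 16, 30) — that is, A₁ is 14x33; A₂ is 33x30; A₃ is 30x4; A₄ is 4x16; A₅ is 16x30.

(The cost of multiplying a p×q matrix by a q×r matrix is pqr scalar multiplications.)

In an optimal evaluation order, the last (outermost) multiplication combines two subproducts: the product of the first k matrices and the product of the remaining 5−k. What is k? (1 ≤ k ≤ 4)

3

Adjacent pairs: A₁A₂ = 14·33·30 = 13860; A₂A₃ = 33·30·4 = 3960; A₃A₄ = 30·4·16 = 1920; A₄A₅ = 4·16·30 = 1920.
Length 3: A₁..A₃: k=1: 0+3960+14·33·4=5808; k=2: 13860+0+14·30·4=15540 → min 5808 | A₂..A₄: k=2: 0+1920+33·30·16=17760; k=3: 3960+0+33·4·16=6072 → min 6072 | A₃..A₅: k=3: 0+1920+30·4·30=5520; k=4: 1920+0+30·16·30=16320 → min 5520.
Length 4: A₁..A₄: k=1: 0+6072+14·33·16=13464; k=2: 13860+1920+14·30·16=22500; k=3: 5808+0+14·4·16=6704 → min 6704 | A₂..A₅: k=2: 0+5520+33·30·30=35220; k=3: 3960+1920+33·4·30=9840; k=4: 6072+0+33·16·30=21912 → min 9840.
Top-level splits: k=1: (A₁..A₁)·(A₂..A₅) → 0+9840+14·33·30 = 23700; k=2: (A₁..A₂)·(A₃..A₅) → 13860+5520+14·30·30 = 31980; k=3: (A₁..A₃)·(A₄..A₅) → 5808+1920+14·4·30 = 9408; k=4: (A₁..A₄)·(A₅..A₅) → 6704+0+14·16·30 = 13424.
Best split is after A₃, i.e. k = 3.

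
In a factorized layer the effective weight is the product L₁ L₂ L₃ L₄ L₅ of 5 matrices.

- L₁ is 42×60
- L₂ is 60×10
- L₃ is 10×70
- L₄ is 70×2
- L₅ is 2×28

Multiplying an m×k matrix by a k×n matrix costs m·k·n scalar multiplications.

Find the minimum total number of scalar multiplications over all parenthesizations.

Adjacent pairs: L₁L₂ = 42·60·10 = 25200; L₂L₃ = 60·10·70 = 42000; L₃L₄ = 10·70·2 = 1400; L₄L₅ = 70·2·28 = 3920.
Length 3: L₁..L₃: k=1: 0+42000+42·60·70=218400; k=2: 25200+0+42·10·70=54600 → min 54600 | L₂..L₄: k=2: 0+1400+60·10·2=2600; k=3: 42000+0+60·70·2=50400 → min 2600 | L₃..L₅: k=3: 0+3920+10·70·28=23520; k=4: 1400+0+10·2·28=1960 → min 1960.
Length 4: L₁..L₄: k=1: 0+2600+42·60·2=7640; k=2: 25200+1400+42·10·2=27440; k=3: 54600+0+42·70·2=60480 → min 7640 | L₂..L₅: k=2: 0+1960+60·10·28=18760; k=3: 42000+3920+60·70·28=163520; k=4: 2600+0+60·2·28=5960 → min 5960.
Length 5: L₁..L₅: k=1: 0+5960+42·60·28=76520; k=2: 25200+1960+42·10·28=38920; k=3: 54600+3920+42·70·28=140840; k=4: 7640+0+42·2·28=9992 → min 9992.
Optimal order: ((L₁ (L₂ (L₃ L₄))) L₅) with cost 9992.

9992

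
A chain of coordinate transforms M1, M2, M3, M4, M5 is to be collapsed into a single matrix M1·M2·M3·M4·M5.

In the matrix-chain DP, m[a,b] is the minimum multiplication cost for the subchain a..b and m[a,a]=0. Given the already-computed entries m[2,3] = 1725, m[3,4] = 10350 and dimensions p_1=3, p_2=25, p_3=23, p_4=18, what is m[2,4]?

2967

m[2,4] = min over k∈[2,3] of m[2,k]+m[k+1,4]+p_{1}·p_k·p_{4}.
k=2: 0 + 10350 + 3·25·18 = 11700; k=3: 1725 + 0 + 3·23·18 = 2967.
Minimum: 2967 at k=3.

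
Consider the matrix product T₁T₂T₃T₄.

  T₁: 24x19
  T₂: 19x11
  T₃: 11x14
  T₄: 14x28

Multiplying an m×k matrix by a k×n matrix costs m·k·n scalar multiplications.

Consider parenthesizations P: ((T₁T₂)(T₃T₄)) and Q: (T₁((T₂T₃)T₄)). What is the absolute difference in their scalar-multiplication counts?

Order P = ((T₁T₂)(T₃T₄)): (T₁T₂): 24×19 by 19×11 → 24×11, cost 24·19·11 = 5016; (T₃T₄): 11×14 by 14×28 → 11×28, cost 11·14·28 = 4312; ((T₁T₂)(T₃T₄)): 24×11 by 11×28 → 24×28, cost 24·11·28 = 7392; cumulative 16720. Total 16720.
Order Q = (T₁((T₂T₃)T₄)): (T₂T₃): 19×11 by 11×14 → 19×14, cost 19·11·14 = 2926; ((T₂T₃)T₄): 19×14 by 14×28 → 19×28, cost 19·14·28 = 7448; cumulative 10374; (T₁((T₂T₃)T₄)): 24×19 by 19×28 → 24×28, cost 24·19·28 = 12768; cumulative 23142. Total 23142.
Difference: |16720 − 23142| = 6422.

6422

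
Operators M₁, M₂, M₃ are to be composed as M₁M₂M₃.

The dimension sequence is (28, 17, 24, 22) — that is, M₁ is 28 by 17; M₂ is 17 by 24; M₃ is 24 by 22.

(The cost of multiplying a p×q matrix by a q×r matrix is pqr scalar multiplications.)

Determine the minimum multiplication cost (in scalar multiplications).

19448

Order (M₁(M₂M₃)): (M₂M₃): 17×24 by 24×22 → 17×22, cost 17·24·22 = 8976; (M₁(M₂M₃)): 28×17 by 17×22 → 28×22, cost 28·17·22 = 10472; cumulative 19448. Total 19448.
Order ((M₁M₂)M₃): (M₁M₂): 28×17 by 17×24 → 28×24, cost 28·17·24 = 11424; ((M₁M₂)M₃): 28×24 by 24×22 → 28×22, cost 28·24·22 = 14784; cumulative 26208. Total 26208.
Minimum: 19448.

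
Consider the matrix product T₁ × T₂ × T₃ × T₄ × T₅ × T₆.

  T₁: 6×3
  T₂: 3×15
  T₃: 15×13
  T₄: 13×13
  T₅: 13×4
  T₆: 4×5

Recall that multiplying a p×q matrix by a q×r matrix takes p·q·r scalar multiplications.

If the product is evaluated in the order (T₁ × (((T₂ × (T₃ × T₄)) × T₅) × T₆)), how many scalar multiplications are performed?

(T₃ × T₄): 15×13 by 13×13 → 15×13, cost 15·13·13 = 2535
(T₂ × (T₃ × T₄)): 3×15 by 15×13 → 3×13, cost 3·15·13 = 585; cumulative 3120
((T₂ × (T₃ × T₄)) × T₅): 3×13 by 13×4 → 3×4, cost 3·13·4 = 156; cumulative 3276
(((T₂ × (T₃ × T₄)) × T₅) × T₆): 3×4 by 4×5 → 3×5, cost 3·4·5 = 60; cumulative 3336
(T₁ × (((T₂ × (T₃ × T₄)) × T₅) × T₆)): 6×3 by 3×5 → 6×5, cost 6·3·5 = 90; cumulative 3426
Total: 3426 scalar multiplications.

3426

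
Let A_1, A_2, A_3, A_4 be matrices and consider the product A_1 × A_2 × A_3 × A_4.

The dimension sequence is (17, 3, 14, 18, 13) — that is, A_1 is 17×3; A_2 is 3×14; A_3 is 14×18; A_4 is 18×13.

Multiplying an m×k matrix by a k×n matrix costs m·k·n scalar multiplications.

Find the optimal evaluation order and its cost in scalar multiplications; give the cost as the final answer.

Adjacent pairs: A_1A_2 = 17·3·14 = 714; A_2A_3 = 3·14·18 = 756; A_3A_4 = 14·18·13 = 3276.
Length 3: A_1..A_3: k=1: 0+756+17·3·18=1674; k=2: 714+0+17·14·18=4998 → min 1674 | A_2..A_4: k=2: 0+3276+3·14·13=3822; k=3: 756+0+3·18·13=1458 → min 1458.
Length 4: A_1..A_4: k=1: 0+1458+17·3·13=2121; k=2: 714+3276+17·14·13=7084; k=3: 1674+0+17·18·13=5652 → min 2121.
Optimal parenthesization: (A_1 × ((A_2 × A_3) × A_4)) with cost 2121.

2121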